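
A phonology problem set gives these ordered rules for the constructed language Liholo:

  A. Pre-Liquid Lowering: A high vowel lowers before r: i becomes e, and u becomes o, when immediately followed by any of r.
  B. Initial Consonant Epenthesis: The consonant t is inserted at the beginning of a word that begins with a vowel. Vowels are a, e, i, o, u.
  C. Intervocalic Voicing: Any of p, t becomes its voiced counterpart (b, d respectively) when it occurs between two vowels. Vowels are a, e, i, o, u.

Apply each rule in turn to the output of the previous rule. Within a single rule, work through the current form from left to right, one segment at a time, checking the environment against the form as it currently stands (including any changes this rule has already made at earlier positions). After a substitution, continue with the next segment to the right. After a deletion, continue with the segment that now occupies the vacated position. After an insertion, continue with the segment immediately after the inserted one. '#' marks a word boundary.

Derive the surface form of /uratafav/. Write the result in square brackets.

[toradafav]

A Pre-Liquid Lowering: [uratafav] → [oratafav]
B Initial Consonant Epenthesis: [oratafav] → [toratafav]
C Intervocalic Voicing: [toratafav] → [toradafav]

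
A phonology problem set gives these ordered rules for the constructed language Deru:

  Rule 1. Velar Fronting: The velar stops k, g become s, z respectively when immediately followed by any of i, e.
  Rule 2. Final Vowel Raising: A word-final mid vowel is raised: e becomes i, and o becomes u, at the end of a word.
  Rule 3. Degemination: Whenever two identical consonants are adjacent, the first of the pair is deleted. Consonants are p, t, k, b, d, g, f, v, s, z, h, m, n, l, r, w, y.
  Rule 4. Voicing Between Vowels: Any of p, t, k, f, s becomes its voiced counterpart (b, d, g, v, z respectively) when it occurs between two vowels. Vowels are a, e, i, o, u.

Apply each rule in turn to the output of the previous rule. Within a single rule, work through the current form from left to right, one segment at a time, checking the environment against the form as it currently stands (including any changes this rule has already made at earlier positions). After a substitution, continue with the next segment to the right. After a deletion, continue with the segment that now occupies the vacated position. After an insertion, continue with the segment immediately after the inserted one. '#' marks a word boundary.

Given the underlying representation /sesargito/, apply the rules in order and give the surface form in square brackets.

[sezarzidu]

Rule 1 Velar Fronting: [sesargito] → [sesarzito]
Rule 2 Final Vowel Raising: [sesarzito] → [sesarzitu]
Rule 3 Degemination: no change — [sesarzitu]
Rule 4 Voicing Between Vowels: [sesarzitu] → [sezarzidu]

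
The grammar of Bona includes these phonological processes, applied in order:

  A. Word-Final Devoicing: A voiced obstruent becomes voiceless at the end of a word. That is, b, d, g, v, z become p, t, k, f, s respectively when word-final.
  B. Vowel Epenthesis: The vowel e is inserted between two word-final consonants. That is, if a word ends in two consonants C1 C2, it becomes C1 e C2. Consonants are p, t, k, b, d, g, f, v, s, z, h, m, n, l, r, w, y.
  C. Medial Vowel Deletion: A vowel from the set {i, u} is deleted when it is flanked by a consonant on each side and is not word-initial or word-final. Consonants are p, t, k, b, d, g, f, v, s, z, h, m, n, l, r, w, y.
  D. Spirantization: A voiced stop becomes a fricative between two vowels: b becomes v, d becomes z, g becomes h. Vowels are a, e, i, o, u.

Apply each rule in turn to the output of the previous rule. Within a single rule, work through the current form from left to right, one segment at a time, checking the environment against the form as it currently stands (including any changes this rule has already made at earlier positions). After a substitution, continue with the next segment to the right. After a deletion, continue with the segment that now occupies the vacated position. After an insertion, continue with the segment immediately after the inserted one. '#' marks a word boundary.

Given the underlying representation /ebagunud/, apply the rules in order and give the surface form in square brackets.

[evagnt]

A Word-Final Devoicing: [ebagunud] → [ebagunut]
B Vowel Epenthesis: no change — [ebagunut]
C Medial Vowel Deletion: [ebagunut] → [ebagnt]
D Spirantization: [ebagnt] → [evagnt]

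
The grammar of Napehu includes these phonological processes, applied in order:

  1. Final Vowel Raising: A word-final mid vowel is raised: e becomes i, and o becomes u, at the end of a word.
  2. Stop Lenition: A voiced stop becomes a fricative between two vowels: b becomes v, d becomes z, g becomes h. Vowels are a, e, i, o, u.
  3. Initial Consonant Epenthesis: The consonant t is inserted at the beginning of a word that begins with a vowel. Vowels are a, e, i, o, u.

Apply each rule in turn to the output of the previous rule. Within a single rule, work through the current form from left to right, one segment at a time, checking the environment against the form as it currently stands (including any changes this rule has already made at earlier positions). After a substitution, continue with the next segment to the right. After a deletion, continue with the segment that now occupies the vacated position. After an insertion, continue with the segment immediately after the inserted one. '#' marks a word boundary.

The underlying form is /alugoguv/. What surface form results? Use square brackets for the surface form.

[taluhohuv]

1 Final Vowel Raising: no change — [alugoguv]
2 Stop Lenition: [alugoguv] → [aluhohuv]
3 Initial Consonant Epenthesis: [aluhohuv] → [taluhohuv]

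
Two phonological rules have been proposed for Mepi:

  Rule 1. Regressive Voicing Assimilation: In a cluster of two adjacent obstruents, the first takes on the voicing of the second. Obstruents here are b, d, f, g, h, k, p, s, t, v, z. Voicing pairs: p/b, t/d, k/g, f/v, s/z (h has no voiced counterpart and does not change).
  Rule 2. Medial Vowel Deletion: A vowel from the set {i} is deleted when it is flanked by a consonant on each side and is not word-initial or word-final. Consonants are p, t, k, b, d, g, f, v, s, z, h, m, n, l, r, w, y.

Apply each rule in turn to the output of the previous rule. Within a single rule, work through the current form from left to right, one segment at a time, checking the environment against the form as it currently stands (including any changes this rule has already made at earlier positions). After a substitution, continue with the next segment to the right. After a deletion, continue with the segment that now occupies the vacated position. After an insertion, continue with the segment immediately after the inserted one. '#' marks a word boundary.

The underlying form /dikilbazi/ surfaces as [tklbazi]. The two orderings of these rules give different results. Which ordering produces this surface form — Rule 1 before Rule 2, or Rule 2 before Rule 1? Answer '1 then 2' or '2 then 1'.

Order 1 then 2:
  1 Regressive Voicing Assimilation: no change — [dikilbazi]
  2 Medial Vowel Deletion: [dikilbazi] → [dklbazi]
  result: [dklbazi]
Order 2 then 1:
  2 Medial Vowel Deletion: [dikilbazi] → [dklbazi]
  1 Regressive Voicing Assimilation: [dklbazi] → [tklbazi]
  result: [tklbazi]

2 then 1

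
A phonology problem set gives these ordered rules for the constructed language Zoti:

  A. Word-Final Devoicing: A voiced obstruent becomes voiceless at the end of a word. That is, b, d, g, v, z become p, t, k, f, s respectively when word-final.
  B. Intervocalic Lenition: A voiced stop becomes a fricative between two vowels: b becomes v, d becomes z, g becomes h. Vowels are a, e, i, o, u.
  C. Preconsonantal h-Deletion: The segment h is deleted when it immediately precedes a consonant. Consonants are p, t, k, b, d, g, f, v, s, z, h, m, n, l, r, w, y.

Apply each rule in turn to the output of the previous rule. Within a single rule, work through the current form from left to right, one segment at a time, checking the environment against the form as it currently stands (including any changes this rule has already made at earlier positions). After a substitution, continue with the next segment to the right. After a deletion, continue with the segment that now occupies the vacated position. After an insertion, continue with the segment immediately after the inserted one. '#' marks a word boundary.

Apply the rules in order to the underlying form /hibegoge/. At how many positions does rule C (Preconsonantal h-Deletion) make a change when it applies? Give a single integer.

A Word-Final Devoicing: no change — [hibegoge]
B Intervocalic Lenition: [hibegoge] → [hivehohe]
C Preconsonantal h-Deletion: no change — [hivehohe]
Rule C changed 0 position(s).

0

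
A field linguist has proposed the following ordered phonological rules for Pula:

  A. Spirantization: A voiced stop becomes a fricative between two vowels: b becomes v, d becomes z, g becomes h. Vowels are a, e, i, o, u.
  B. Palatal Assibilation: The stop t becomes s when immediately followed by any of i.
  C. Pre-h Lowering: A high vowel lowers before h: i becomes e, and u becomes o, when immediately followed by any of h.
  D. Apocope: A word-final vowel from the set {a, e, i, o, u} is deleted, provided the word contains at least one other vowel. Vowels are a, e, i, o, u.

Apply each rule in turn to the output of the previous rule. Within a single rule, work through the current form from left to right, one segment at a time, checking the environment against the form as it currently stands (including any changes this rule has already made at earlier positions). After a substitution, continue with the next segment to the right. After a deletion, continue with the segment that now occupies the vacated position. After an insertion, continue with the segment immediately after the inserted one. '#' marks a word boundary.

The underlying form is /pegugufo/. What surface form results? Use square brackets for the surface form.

[pehohuf]

A Spirantization: [pegugufo] → [pehuhufo]
B Palatal Assibilation: no change — [pehuhufo]
C Pre-h Lowering: [pehuhufo] → [pehohufo]
D Apocope: [pehohufo] → [pehohuf]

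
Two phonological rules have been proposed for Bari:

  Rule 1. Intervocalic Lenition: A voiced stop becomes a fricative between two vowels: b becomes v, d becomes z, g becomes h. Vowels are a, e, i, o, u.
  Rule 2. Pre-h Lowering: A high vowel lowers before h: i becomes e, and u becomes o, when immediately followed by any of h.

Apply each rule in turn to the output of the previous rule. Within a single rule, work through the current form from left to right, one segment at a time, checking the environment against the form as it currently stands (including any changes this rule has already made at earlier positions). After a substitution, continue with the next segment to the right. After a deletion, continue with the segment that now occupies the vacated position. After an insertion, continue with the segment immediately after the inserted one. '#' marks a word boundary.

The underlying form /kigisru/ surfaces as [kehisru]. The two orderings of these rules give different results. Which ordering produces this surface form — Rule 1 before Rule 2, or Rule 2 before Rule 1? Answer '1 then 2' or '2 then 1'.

1 then 2

Order 1 then 2:
  1 Intervocalic Lenition: [kigisru] → [kihisru]
  2 Pre-h Lowering: [kihisru] → [kehisru]
  result: [kehisru]
Order 2 then 1:
  2 Pre-h Lowering: no change — [kigisru]
  1 Intervocalic Lenition: [kigisru] → [kihisru]
  result: [kihisru]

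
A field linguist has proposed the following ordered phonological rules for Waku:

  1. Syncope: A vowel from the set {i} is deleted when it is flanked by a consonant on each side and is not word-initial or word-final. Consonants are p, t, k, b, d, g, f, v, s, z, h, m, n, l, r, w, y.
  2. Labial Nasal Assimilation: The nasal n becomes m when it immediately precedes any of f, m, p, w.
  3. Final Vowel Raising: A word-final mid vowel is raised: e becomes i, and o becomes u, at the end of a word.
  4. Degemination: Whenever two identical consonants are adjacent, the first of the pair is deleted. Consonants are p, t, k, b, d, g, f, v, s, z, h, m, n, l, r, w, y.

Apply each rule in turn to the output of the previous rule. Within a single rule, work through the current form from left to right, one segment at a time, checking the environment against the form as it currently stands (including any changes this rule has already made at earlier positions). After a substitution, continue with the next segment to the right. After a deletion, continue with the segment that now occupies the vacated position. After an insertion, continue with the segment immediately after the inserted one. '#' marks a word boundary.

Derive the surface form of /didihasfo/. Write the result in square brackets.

[dhasfu]

1 Syncope: [didihasfo] → [ddhasfo]
2 Labial Nasal Assimilation: no change — [ddhasfo]
3 Final Vowel Raising: [ddhasfo] → [ddhasfu]
4 Degemination: [ddhasfu] → [dhasfu]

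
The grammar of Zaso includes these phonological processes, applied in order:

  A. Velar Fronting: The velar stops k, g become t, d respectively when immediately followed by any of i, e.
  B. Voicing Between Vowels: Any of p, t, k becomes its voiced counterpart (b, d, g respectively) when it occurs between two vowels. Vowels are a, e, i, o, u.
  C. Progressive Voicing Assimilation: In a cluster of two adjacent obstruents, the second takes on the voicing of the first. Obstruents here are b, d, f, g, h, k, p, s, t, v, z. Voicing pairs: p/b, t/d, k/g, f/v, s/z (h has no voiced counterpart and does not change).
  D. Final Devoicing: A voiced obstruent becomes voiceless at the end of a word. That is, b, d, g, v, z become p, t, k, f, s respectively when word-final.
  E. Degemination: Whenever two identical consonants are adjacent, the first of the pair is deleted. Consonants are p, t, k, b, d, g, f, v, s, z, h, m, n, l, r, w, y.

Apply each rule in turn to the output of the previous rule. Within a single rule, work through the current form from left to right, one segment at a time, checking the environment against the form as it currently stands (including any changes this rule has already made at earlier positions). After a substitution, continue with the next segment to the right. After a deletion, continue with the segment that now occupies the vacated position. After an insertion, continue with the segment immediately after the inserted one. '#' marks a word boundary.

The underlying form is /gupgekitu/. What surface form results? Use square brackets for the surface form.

A Velar Fronting: [gupgekitu] → [gupdetitu]
B Voicing Between Vowels: [gupdetitu] → [gupdedidu]
C Progressive Voicing Assimilation: [gupdedidu] → [guptedidu]
D Final Devoicing: no change — [guptedidu]
E Degemination: no change — [guptedidu]

[guptedidu]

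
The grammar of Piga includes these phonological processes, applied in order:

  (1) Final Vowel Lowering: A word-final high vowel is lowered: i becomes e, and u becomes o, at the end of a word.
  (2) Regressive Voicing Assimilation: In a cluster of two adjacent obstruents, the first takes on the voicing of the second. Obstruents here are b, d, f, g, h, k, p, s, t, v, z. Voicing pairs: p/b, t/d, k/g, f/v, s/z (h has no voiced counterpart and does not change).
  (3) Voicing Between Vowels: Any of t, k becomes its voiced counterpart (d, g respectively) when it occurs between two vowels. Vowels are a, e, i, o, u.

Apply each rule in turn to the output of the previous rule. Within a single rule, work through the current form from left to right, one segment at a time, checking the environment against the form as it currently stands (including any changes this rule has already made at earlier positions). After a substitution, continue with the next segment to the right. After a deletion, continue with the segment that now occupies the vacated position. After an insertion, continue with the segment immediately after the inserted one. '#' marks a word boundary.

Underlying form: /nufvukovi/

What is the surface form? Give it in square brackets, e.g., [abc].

[nuvvugove]

(1) Final Vowel Lowering: [nufvukovi] → [nufvukove]
(2) Regressive Voicing Assimilation: [nufvukove] → [nuvvukove]
(3) Voicing Between Vowels: [nuvvukove] → [nuvvugove]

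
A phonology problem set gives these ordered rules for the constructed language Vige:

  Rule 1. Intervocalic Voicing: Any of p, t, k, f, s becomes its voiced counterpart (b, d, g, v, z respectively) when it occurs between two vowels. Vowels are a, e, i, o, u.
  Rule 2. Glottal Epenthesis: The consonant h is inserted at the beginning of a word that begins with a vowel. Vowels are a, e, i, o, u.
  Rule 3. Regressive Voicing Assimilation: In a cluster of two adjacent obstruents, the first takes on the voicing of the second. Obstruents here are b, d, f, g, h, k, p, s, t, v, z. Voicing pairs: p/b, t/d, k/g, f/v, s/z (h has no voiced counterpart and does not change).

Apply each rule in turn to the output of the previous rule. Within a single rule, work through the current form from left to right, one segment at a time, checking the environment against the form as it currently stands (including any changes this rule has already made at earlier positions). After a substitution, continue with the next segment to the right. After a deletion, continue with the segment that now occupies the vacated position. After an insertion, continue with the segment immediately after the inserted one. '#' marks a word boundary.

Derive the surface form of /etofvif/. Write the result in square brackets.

Rule 1 Intervocalic Voicing: [etofvif] → [edofvif]
Rule 2 Glottal Epenthesis: [edofvif] → [hedofvif]
Rule 3 Regressive Voicing Assimilation: [hedofvif] → [hedovvif]

[hedovvif]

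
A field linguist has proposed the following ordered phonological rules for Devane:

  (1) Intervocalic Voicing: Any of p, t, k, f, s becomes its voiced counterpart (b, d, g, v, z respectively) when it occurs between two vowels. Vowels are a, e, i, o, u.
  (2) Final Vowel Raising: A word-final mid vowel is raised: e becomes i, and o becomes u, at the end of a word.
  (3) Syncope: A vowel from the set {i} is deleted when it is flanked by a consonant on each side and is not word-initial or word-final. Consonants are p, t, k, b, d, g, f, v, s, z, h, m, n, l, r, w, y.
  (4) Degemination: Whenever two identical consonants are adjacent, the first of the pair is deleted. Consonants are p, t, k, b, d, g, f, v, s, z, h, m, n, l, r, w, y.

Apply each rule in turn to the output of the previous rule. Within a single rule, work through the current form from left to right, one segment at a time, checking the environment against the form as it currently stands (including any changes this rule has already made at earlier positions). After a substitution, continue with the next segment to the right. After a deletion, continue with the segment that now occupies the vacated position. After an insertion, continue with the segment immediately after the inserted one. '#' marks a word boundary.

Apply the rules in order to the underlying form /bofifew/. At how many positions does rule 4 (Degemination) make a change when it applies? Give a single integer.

(1) Intervocalic Voicing: [bofifew] → [bovivew]
(2) Final Vowel Raising: no change — [bovivew]
(3) Syncope: [bovivew] → [bovvew]
(4) Degemination: [bovvew] → [bovew]
Rule 4 changed 1 position(s).

1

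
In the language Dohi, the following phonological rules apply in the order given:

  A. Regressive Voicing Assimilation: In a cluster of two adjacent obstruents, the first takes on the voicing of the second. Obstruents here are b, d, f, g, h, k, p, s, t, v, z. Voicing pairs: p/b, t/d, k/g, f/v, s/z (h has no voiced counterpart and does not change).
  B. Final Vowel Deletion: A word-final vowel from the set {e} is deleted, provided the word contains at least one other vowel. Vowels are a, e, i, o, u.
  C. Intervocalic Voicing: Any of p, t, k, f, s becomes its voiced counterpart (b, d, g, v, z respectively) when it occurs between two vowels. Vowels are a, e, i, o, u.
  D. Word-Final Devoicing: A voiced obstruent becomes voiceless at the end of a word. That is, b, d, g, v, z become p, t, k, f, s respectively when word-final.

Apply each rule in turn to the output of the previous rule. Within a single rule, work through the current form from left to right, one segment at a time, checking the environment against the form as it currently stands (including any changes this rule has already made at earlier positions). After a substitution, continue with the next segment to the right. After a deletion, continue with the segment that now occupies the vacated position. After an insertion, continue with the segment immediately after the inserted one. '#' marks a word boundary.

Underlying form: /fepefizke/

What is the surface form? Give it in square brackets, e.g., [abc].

A Regressive Voicing Assimilation: [fepefizke] → [fepefiske]
B Final Vowel Deletion: [fepefiske] → [fepefisk]
C Intervocalic Voicing: [fepefisk] → [febevisk]
D Word-Final Devoicing: no change — [febevisk]

[febevisk]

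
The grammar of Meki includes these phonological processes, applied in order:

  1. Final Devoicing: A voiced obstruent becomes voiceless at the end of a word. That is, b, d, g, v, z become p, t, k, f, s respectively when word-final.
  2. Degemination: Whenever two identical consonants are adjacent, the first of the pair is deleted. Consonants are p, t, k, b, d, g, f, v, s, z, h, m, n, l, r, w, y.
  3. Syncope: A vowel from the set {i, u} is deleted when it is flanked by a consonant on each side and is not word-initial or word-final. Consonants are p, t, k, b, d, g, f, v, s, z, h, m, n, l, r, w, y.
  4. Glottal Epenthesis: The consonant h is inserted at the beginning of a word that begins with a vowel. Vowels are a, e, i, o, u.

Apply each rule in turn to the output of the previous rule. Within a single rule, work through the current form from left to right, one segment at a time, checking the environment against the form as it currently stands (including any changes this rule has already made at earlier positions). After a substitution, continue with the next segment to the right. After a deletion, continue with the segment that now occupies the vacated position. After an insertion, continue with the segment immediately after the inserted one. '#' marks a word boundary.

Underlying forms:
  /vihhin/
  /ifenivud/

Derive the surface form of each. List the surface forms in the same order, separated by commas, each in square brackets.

[vhn], [hifenvt]

/vihhin/:
  1 Final Devoicing: no change — [vihhin]
  2 Degemination: [vihhin] → [vihin]
  3 Syncope: [vihin] → [vhn]
  4 Glottal Epenthesis: no change — [vhn]
/ifenivud/:
  1 Final Devoicing: [ifenivud] → [ifenivut]
  2 Degemination: no change — [ifenivut]
  3 Syncope: [ifenivut] → [ifenvt]
  4 Glottal Epenthesis: [ifenvt] → [hifenvt]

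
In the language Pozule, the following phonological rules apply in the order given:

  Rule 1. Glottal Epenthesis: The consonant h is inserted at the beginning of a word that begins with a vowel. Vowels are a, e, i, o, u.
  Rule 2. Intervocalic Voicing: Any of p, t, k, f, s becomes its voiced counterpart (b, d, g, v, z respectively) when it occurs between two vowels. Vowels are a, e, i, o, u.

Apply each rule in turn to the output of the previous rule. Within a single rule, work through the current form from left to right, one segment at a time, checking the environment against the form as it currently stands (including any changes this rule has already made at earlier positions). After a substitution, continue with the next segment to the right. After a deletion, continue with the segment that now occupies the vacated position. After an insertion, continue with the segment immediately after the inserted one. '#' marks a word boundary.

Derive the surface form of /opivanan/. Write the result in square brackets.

[hobivanan]

Rule 1 Glottal Epenthesis: [opivanan] → [hopivanan]
Rule 2 Intervocalic Voicing: [hopivanan] → [hobivanan]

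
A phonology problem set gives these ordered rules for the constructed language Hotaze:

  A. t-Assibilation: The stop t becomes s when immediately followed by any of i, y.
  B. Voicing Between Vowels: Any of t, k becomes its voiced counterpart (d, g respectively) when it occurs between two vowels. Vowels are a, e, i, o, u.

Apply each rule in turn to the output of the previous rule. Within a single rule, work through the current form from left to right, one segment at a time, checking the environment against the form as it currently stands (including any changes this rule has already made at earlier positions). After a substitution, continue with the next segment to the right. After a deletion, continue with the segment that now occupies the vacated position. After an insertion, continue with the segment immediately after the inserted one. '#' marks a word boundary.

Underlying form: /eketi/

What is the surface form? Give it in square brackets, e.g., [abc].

A t-Assibilation: [eketi] → [ekesi]
B Voicing Between Vowels: [ekesi] → [egesi]

[egesi]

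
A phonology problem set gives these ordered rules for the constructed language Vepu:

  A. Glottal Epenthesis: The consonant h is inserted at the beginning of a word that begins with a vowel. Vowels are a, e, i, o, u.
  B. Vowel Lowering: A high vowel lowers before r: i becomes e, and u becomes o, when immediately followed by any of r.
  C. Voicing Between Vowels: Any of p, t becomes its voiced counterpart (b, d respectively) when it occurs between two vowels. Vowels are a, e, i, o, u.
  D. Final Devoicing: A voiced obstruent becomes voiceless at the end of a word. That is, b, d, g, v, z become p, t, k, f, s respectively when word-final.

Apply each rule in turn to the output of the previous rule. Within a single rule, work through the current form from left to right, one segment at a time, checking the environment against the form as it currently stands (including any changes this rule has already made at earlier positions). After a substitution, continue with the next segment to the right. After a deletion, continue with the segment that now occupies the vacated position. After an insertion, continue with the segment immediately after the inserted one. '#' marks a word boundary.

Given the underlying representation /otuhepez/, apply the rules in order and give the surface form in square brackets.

[hoduhebes]

A Glottal Epenthesis: [otuhepez] → [hotuhepez]
B Vowel Lowering: no change — [hotuhepez]
C Voicing Between Vowels: [hotuhepez] → [hoduhebez]
D Final Devoicing: [hoduhebez] → [hoduhebes]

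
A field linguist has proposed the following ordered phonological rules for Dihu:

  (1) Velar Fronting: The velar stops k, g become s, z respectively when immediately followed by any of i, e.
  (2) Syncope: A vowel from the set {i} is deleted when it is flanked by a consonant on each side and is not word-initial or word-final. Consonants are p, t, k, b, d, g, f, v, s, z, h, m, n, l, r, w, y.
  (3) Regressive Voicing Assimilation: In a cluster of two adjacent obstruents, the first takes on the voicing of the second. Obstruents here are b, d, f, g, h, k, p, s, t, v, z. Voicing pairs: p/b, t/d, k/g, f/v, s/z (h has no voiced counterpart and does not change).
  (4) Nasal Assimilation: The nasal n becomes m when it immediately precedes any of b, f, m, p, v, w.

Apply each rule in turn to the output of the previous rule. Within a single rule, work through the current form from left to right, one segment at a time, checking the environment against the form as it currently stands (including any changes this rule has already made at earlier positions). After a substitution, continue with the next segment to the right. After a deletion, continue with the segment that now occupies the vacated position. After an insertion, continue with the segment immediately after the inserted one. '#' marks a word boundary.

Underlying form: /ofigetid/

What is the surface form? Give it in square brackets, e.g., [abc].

(1) Velar Fronting: [ofigetid] → [ofizetid]
(2) Syncope: [ofizetid] → [ofzetd]
(3) Regressive Voicing Assimilation: [ofzetd] → [ovzedd]
(4) Nasal Assimilation: no change — [ovzedd]

[ovzedd]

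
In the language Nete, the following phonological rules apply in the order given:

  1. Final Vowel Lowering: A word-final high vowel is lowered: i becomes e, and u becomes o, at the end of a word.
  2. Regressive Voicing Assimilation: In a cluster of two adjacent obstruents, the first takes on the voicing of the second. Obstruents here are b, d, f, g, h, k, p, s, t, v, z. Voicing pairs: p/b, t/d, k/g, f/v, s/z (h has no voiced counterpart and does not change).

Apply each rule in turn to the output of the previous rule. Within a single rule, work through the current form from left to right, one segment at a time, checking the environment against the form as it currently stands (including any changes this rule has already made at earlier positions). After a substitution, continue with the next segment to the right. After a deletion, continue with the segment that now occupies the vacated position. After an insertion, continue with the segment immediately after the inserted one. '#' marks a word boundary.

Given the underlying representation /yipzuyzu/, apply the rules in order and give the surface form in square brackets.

1 Final Vowel Lowering: [yipzuyzu] → [yipzuyzo]
2 Regressive Voicing Assimilation: [yipzuyzo] → [yibzuyzo]

[yibzuyzo]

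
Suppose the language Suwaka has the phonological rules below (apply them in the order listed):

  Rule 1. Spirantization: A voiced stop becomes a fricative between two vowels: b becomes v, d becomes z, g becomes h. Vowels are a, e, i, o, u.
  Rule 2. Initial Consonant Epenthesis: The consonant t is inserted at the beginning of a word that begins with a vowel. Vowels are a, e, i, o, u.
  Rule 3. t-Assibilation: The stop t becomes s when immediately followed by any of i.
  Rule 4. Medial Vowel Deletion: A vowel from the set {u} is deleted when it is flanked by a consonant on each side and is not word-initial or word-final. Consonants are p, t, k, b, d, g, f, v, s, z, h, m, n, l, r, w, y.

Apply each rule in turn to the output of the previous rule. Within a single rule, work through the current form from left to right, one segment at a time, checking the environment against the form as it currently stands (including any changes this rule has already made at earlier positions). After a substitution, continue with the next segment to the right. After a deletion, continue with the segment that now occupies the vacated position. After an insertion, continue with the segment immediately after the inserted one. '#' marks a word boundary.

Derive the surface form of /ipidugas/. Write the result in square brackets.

[sipizhas]

Rule 1 Spirantization: [ipidugas] → [ipizuhas]
Rule 2 Initial Consonant Epenthesis: [ipizuhas] → [tipizuhas]
Rule 3 t-Assibilation: [tipizuhas] → [sipizuhas]
Rule 4 Medial Vowel Deletion: [sipizuhas] → [sipizhas]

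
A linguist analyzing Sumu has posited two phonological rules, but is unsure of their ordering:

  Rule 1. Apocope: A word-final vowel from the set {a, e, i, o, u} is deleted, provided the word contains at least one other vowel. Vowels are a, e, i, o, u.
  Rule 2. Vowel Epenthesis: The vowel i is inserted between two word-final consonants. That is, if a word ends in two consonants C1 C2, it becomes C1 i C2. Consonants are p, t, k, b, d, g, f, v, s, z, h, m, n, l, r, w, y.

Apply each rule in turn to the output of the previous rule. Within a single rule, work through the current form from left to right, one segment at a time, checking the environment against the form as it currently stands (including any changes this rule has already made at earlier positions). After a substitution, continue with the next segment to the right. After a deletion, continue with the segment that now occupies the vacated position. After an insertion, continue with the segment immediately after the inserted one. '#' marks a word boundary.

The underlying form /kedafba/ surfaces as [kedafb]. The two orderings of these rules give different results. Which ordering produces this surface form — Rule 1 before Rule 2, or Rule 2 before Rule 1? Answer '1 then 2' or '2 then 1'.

Order 1 then 2:
  1 Apocope: [kedafba] → [kedafb]
  2 Vowel Epenthesis: [kedafb] → [kedafib]
  result: [kedafib]
Order 2 then 1:
  2 Vowel Epenthesis: no change — [kedafba]
  1 Apocope: [kedafba] → [kedafb]
  result: [kedafb]

2 then 1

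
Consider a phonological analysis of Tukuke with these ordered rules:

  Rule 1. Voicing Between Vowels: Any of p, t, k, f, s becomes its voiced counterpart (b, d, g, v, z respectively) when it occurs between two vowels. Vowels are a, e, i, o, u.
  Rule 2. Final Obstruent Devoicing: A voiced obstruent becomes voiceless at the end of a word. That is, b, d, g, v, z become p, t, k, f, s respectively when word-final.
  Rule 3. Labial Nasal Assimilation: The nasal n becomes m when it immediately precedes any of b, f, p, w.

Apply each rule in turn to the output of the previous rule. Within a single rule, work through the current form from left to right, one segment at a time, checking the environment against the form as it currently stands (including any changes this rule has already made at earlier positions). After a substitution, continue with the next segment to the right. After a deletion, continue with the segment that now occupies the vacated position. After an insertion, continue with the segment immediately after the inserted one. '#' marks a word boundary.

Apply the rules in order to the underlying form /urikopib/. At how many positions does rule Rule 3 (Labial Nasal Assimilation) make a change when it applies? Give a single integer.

0

Rule 1 Voicing Between Vowels: [urikopib] → [urigobib]
Rule 2 Final Obstruent Devoicing: [urigobib] → [urigobip]
Rule 3 Labial Nasal Assimilation: no change — [urigobip]
Rule Rule 3 changed 0 position(s).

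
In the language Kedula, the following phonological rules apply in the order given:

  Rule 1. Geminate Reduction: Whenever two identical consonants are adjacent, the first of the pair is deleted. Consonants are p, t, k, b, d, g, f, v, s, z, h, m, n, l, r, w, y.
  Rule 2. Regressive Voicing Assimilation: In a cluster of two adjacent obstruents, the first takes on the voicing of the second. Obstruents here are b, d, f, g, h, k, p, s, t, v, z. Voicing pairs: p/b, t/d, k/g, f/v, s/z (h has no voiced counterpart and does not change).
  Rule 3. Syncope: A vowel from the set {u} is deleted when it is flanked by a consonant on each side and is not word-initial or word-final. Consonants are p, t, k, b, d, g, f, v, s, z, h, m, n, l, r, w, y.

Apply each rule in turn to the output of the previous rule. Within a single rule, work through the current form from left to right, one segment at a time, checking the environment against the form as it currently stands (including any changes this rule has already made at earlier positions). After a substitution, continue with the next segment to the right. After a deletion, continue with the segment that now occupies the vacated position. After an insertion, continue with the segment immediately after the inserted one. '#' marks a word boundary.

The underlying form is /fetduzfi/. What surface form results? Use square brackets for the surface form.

Rule 1 Geminate Reduction: no change — [fetduzfi]
Rule 2 Regressive Voicing Assimilation: [fetduzfi] → [feddusfi]
Rule 3 Syncope: [feddusfi] → [feddsfi]

[feddsfi]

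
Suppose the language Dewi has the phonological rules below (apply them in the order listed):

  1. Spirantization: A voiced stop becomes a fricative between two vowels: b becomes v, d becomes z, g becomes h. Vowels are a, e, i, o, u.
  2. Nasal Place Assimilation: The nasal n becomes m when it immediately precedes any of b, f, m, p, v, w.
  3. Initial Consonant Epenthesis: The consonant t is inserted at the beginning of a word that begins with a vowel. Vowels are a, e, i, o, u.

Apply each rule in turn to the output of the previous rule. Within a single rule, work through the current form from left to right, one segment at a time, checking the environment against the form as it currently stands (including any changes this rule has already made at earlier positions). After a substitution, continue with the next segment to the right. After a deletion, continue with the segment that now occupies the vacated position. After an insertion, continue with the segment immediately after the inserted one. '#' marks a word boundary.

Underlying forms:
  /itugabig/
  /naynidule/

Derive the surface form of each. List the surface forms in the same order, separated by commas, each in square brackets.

[tituhavig], [naynizule]

/itugabig/:
  1 Spirantization: [itugabig] → [ituhavig]
  2 Nasal Place Assimilation: no change — [ituhavig]
  3 Initial Consonant Epenthesis: [ituhavig] → [tituhavig]
/naynidule/:
  1 Spirantization: [naynidule] → [naynizule]
  2 Nasal Place Assimilation: no change — [naynizule]
  3 Initial Consonant Epenthesis: no change — [naynizule]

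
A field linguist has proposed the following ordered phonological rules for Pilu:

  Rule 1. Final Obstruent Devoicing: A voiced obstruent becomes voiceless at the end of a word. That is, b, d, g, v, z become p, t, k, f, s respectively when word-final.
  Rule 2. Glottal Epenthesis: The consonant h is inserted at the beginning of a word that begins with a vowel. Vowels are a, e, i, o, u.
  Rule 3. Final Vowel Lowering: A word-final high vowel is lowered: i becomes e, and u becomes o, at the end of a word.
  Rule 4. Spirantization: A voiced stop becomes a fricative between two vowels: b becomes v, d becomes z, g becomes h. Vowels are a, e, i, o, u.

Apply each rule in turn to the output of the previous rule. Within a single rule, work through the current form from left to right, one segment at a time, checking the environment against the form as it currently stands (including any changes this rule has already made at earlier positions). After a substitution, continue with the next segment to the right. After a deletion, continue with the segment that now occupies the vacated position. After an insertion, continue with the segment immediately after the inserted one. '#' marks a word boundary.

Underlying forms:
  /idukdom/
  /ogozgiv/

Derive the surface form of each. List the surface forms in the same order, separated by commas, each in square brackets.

[hizukdom], [hohozgif]

/idukdom/:
  Rule 1 Final Obstruent Devoicing: no change — [idukdom]
  Rule 2 Glottal Epenthesis: [idukdom] → [hidukdom]
  Rule 3 Final Vowel Lowering: no change — [hidukdom]
  Rule 4 Spirantization: [hidukdom] → [hizukdom]
/ogozgiv/:
  Rule 1 Final Obstruent Devoicing: [ogozgiv] → [ogozgif]
  Rule 2 Glottal Epenthesis: [ogozgif] → [hogozgif]
  Rule 3 Final Vowel Lowering: no change — [hogozgif]
  Rule 4 Spirantization: [hogozgif] → [hohozgif]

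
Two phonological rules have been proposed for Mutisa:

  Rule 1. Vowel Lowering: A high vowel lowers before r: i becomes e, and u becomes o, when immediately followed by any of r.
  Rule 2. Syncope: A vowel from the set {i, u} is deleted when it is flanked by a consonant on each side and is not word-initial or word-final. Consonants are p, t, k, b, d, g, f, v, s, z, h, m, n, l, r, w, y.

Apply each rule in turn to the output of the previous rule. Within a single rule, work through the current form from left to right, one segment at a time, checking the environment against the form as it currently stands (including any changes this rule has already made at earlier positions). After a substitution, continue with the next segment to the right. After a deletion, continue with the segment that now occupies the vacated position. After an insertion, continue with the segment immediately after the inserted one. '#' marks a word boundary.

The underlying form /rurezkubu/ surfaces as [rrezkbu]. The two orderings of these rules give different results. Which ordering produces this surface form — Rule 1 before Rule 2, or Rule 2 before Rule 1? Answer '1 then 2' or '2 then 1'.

Order 1 then 2:
  1 Vowel Lowering: [rurezkubu] → [rorezkubu]
  2 Syncope: [rorezkubu] → [rorezkbu]
  result: [rorezkbu]
Order 2 then 1:
  2 Syncope: [rurezkubu] → [rrezkbu]
  1 Vowel Lowering: no change — [rrezkbu]
  result: [rrezkbu]

2 then 1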